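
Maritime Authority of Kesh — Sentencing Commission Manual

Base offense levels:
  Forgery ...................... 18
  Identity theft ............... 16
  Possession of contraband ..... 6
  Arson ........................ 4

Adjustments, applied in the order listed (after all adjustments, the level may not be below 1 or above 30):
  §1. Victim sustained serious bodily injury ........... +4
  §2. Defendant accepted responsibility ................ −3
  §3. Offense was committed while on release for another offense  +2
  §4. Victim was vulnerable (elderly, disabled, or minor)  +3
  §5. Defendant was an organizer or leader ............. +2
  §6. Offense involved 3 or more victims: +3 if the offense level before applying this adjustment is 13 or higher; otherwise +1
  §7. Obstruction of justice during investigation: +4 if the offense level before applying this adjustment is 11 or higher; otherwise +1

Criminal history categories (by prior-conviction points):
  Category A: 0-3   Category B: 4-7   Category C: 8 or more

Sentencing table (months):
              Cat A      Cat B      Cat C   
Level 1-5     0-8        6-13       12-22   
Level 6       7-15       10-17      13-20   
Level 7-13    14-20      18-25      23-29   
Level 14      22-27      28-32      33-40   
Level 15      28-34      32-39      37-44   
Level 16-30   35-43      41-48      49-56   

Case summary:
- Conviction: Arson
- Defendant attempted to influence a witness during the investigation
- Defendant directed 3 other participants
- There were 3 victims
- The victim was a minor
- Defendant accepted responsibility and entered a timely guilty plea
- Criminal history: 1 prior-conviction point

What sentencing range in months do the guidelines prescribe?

Base offense level for arson: 4.
§1 does not apply.
§2 applies: 4 − 3 = 1.
§3 does not apply.
§4 applies: 1 + 3 = 4.
§5 applies: 4 + 2 = 6.
§6 applies (level before this adjustment is 6 < 13, so +1): 6 + 1 = 7.
§7 applies (level before this adjustment is 7 < 11, so +1): 7 + 1 = 8.
Final offense level: 8.
Criminal history: 1 prior point → Category A (0-3).
Level 8 falls in the 7-13 band.
Grid: Level 7-13 × Category A = 14-20 months.

14-20 months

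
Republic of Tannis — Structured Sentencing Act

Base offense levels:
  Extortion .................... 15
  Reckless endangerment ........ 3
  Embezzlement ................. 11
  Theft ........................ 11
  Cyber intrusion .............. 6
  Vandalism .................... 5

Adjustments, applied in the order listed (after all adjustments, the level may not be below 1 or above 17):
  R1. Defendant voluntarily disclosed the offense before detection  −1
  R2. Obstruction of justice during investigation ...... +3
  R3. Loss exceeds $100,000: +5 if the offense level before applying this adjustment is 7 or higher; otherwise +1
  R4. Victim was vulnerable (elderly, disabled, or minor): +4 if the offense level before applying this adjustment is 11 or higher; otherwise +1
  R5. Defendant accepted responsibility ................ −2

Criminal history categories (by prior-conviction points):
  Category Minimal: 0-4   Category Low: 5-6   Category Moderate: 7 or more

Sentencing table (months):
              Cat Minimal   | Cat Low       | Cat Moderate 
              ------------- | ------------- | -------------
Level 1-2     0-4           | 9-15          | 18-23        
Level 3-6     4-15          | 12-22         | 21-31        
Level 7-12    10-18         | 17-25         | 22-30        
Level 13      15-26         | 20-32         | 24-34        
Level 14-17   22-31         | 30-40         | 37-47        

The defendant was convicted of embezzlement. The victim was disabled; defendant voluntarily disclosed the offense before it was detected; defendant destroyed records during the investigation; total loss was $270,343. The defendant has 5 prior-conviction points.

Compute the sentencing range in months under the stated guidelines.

30-40 months

Base offense level for embezzlement: 11.
R1 applies: 11 − 1 = 10.
R2 applies: 10 + 3 = 13.
R3 applies (level before this adjustment is 13 ≥ 7, so +5): 13 + 5 = 18.
R4 applies (level before this adjustment is 18 ≥ 11, so +4): 18 + 4 = 22.
Level 22 exceeds the maximum of 17; capped at 17.
Final offense level: 17.
Criminal history: 5 prior points → Category Low (5-6).
Level 17 falls in the 14-17 band.
Grid: Level 14-17 × Category Low = 30-40 months.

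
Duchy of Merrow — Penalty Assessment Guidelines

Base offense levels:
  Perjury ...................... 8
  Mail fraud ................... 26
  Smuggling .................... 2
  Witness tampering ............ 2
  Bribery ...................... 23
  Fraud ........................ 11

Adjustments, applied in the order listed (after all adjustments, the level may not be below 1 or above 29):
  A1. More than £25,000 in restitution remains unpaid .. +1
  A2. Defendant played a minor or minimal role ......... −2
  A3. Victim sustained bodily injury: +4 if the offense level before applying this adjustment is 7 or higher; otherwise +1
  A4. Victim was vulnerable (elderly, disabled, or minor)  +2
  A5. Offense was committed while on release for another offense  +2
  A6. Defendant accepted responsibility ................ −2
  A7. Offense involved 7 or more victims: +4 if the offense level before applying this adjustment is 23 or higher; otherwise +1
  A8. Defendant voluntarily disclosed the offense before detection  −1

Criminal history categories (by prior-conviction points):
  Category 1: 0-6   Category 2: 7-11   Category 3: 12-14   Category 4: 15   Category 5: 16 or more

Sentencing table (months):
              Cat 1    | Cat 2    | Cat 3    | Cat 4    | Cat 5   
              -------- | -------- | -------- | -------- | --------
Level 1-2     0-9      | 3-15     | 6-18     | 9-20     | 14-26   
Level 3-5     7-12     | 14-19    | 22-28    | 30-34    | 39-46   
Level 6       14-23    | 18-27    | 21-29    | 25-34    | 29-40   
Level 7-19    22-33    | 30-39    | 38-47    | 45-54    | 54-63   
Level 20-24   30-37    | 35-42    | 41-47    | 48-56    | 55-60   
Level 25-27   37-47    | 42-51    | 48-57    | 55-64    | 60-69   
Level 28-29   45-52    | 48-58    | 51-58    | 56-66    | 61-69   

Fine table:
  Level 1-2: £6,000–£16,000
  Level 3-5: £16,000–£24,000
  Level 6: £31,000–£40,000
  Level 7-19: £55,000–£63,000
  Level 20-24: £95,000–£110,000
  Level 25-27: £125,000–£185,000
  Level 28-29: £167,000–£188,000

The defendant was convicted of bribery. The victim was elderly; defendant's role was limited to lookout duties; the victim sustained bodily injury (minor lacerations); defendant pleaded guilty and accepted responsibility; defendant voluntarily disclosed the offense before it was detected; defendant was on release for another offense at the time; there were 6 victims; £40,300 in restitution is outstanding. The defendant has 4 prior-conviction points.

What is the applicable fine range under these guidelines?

Base offense level for bribery: 23.
A1 applies: 23 + 1 = 24.
A2 applies: 24 − 2 = 22.
A3 applies (level before this adjustment is 22 ≥ 7, so +4): 22 + 4 = 26.
A4 applies: 26 + 2 = 28.
A5 applies: 28 + 2 = 30.
A6 applies: 30 − 2 = 28.
A8 applies: 28 − 1 = 27.
Final offense level: 27.
Level 27 falls in the 25-27 band.
Fine table: Level 25-27 → £125,000–£185,000.

£125,000–£185,000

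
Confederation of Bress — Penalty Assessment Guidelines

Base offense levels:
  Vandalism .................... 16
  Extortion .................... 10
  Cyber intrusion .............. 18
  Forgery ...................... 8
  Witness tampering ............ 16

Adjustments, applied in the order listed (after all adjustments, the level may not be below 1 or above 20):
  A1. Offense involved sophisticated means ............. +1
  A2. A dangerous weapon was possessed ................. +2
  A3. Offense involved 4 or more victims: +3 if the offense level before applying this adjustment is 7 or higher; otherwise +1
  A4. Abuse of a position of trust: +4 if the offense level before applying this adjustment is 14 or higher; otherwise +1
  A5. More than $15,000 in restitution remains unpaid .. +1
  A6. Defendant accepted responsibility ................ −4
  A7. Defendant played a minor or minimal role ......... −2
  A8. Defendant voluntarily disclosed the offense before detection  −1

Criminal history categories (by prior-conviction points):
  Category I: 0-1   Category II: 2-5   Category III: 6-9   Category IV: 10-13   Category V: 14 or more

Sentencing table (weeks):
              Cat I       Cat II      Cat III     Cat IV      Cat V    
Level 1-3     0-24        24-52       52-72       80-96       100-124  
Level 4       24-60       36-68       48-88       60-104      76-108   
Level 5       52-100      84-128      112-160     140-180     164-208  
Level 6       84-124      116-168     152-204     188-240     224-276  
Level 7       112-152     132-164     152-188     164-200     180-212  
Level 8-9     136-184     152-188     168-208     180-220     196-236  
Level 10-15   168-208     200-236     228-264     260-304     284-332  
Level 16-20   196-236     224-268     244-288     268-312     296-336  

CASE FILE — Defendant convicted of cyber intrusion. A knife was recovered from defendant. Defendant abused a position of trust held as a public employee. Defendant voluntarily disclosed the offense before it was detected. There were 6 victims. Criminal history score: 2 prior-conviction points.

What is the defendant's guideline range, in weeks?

Base offense level for cyber intrusion: 18.
A2 applies: 18 + 2 = 20.
A3 applies (level before this adjustment is 20 ≥ 7, so +3): 20 + 3 = 23.
A4 applies (level before this adjustment is 23 ≥ 14, so +4): 23 + 4 = 27.
A7 does not apply.
A8 applies: 27 − 1 = 26.
Level 26 exceeds the maximum of 20; capped at 20.
Final offense level: 20.
Criminal history: 2 prior points → Category II (2-5).
Level 20 falls in the 16-20 band.
Grid: Level 16-20 × Category II = 224-268 weeks.

224-268 weeks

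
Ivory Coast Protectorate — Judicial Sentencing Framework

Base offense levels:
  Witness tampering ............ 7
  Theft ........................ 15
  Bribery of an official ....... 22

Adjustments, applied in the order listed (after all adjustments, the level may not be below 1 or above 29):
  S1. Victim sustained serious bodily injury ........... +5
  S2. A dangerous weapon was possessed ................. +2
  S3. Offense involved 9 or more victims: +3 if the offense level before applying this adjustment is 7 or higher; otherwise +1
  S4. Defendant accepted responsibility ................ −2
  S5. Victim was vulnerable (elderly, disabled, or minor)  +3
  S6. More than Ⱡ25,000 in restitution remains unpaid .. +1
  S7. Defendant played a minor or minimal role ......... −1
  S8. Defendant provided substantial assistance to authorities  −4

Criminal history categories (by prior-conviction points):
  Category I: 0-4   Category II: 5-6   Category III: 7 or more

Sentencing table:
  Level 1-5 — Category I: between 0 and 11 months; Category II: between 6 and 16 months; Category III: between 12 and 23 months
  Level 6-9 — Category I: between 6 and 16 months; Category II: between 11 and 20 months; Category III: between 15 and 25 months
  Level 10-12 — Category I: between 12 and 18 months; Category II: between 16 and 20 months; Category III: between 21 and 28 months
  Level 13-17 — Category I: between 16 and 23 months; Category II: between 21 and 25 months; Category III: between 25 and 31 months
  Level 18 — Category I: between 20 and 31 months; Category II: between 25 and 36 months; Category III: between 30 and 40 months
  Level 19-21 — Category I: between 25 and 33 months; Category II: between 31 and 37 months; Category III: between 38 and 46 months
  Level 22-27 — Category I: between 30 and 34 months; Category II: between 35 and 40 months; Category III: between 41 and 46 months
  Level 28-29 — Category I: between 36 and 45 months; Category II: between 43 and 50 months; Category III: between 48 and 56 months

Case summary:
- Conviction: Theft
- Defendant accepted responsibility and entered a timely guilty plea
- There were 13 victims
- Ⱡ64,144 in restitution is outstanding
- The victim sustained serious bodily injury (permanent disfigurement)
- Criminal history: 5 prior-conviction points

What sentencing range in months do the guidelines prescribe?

Base offense level for theft: 15.
S1 applies: 15 + 5 = 20.
S3 applies (level before this adjustment is 20 ≥ 7, so +3): 20 + 3 = 23.
S4 applies: 23 − 2 = 21.
S5 does not apply.
S6 applies: 21 + 1 = 22.
S7 does not apply.
Final offense level: 22.
Criminal history: 5 prior points → Category II (5-6).
Level 22 falls in the 22-27 band.
Grid: Level 22-27 × Category II = 35-40 months.

35-40 months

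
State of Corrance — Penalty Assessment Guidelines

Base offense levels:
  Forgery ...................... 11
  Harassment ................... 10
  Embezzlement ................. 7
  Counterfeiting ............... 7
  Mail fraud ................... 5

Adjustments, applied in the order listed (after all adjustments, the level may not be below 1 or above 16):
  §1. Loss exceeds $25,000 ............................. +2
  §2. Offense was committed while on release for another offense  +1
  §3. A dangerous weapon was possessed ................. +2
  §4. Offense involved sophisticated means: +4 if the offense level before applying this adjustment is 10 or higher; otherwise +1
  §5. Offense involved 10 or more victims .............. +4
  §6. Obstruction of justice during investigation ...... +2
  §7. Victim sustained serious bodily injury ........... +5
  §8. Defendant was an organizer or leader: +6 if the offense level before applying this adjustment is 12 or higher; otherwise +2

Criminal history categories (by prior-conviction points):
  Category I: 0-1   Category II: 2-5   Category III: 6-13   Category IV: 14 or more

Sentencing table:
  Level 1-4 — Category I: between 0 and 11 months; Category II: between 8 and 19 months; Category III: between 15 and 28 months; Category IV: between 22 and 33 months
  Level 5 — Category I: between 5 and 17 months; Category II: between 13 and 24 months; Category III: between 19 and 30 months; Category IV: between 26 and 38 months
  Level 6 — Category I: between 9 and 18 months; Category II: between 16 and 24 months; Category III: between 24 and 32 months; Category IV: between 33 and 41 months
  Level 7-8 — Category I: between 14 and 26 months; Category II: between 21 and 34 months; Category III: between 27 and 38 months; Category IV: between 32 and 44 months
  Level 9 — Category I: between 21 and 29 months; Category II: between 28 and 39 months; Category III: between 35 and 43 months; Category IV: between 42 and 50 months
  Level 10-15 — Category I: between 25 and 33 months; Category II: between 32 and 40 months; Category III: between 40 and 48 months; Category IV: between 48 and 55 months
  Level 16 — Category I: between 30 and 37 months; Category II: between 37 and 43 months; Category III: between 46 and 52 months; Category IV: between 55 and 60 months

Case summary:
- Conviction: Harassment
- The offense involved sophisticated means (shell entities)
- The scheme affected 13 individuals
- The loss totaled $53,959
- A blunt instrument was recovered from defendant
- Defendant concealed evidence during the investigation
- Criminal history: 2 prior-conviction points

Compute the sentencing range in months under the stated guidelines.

Base offense level for harassment: 10.
§1 applies: 10 + 2 = 12.
§3 applies: 12 + 2 = 14.
§4 applies (level before this adjustment is 14 ≥ 10, so +4): 14 + 4 = 18.
§5 applies: 18 + 4 = 22.
§6 applies: 22 + 2 = 24.
§8 does not apply.
Level 24 exceeds the maximum of 16; capped at 16.
Final offense level: 16.
Criminal history: 2 prior points → Category II (2-5).
Level 16 falls in the 16 band.
Grid: Level 16 × Category II = 37-43 months.

37-43 months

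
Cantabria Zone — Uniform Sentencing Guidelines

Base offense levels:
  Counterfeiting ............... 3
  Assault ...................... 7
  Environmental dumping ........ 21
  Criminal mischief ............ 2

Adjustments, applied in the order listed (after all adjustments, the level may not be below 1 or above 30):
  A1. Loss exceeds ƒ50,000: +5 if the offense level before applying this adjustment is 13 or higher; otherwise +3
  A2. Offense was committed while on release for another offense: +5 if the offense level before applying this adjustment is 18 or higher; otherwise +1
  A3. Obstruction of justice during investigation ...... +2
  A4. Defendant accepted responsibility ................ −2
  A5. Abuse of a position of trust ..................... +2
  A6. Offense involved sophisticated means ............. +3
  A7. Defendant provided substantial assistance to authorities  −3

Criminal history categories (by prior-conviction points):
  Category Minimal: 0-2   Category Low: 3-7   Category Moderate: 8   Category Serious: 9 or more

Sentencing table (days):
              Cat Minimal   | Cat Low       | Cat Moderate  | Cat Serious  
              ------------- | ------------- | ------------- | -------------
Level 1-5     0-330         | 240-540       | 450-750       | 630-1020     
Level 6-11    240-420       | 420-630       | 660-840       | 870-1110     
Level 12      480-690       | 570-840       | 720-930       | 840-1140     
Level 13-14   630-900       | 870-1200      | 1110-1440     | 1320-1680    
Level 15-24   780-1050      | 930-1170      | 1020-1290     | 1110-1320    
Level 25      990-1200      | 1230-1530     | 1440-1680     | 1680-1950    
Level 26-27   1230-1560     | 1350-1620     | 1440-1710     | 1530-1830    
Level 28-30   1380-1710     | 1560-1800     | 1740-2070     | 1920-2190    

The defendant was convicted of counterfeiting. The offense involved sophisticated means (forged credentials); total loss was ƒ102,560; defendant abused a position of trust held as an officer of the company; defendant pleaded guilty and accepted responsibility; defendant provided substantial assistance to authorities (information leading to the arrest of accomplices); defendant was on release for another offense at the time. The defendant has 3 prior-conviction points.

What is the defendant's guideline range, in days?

Base offense level for counterfeiting: 3.
A1 applies (level before this adjustment is 3 < 13, so +3): 3 + 3 = 6.
A2 applies (level before this adjustment is 6 < 18, so +1): 6 + 1 = 7.
A4 applies: 7 − 2 = 5.
A5 applies: 5 + 2 = 7.
A6 applies: 7 + 3 = 10.
A7 applies: 10 − 3 = 7.
Final offense level: 7.
Criminal history: 3 prior points → Category Low (3-7).
Level 7 falls in the 6-11 band.
Grid: Level 6-11 × Category Low = 420-630 days.

420-630 days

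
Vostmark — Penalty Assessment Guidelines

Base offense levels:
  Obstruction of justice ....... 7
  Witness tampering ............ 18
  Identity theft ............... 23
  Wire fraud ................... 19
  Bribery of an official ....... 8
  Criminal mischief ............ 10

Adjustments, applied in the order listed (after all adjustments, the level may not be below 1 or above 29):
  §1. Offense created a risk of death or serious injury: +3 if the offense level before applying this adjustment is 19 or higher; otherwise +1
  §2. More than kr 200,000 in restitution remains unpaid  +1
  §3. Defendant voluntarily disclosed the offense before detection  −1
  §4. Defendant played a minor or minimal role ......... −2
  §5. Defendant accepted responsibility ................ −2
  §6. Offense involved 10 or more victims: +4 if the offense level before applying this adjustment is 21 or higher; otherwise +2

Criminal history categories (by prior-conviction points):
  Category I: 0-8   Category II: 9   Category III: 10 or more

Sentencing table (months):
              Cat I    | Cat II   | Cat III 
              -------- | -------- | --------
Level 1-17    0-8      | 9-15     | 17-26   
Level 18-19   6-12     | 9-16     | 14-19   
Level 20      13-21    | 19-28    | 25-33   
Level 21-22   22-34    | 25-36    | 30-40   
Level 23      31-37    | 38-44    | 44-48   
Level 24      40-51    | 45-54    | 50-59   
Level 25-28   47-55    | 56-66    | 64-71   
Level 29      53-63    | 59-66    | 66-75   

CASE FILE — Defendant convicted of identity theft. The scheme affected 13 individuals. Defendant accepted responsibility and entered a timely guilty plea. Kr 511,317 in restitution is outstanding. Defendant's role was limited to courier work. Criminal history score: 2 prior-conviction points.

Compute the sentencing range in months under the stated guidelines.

Base offense level for identity theft: 23.
§1 does not apply.
§2 applies: 23 + 1 = 24.
§4 applies: 24 − 2 = 22.
§5 applies: 22 − 2 = 20.
§6 applies (level before this adjustment is 20 < 21, so +2): 20 + 2 = 22.
Final offense level: 22.
Criminal history: 2 prior points → Category I (0-8).
Level 22 falls in the 21-22 band.
Grid: Level 21-22 × Category I = 22-34 months.

22-34 months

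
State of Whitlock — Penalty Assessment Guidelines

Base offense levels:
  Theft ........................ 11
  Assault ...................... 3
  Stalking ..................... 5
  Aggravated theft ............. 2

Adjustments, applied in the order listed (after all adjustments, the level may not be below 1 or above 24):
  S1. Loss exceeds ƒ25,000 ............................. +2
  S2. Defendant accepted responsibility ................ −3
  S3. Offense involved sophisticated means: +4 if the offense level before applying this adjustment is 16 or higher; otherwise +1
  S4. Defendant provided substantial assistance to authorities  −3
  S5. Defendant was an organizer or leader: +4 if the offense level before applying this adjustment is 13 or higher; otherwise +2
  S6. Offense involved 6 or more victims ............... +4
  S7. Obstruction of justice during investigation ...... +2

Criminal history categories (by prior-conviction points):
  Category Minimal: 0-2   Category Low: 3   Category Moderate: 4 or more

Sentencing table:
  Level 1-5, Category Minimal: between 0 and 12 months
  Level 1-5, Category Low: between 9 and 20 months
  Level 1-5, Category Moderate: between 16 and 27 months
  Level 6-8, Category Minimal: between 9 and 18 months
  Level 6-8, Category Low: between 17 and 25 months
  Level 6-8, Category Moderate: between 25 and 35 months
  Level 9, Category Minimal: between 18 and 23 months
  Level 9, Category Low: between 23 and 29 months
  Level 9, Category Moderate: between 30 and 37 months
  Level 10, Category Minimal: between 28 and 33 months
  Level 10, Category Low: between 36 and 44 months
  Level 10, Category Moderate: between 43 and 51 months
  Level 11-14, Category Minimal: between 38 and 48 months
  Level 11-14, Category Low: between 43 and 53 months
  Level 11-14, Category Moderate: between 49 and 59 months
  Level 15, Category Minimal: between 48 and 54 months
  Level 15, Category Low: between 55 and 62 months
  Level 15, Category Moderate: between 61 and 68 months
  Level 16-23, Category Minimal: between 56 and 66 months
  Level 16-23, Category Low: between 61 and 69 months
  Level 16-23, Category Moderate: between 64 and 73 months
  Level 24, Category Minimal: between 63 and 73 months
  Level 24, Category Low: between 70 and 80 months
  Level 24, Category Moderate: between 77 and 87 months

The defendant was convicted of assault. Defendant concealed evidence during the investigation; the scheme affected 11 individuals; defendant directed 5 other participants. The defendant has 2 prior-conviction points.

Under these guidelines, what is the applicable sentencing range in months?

Base offense level for assault: 3.
S3 does not apply.
S5 applies (level before this adjustment is 3 < 13, so +2): 3 + 2 = 5.
S6 applies: 5 + 4 = 9.
S7 applies: 9 + 2 = 11.
Final offense level: 11.
Criminal history: 2 prior points → Category Minimal (0-2).
Level 11 falls in the 11-14 band.
Grid: Level 11-14 × Category Minimal = 38-48 months.

38-48 months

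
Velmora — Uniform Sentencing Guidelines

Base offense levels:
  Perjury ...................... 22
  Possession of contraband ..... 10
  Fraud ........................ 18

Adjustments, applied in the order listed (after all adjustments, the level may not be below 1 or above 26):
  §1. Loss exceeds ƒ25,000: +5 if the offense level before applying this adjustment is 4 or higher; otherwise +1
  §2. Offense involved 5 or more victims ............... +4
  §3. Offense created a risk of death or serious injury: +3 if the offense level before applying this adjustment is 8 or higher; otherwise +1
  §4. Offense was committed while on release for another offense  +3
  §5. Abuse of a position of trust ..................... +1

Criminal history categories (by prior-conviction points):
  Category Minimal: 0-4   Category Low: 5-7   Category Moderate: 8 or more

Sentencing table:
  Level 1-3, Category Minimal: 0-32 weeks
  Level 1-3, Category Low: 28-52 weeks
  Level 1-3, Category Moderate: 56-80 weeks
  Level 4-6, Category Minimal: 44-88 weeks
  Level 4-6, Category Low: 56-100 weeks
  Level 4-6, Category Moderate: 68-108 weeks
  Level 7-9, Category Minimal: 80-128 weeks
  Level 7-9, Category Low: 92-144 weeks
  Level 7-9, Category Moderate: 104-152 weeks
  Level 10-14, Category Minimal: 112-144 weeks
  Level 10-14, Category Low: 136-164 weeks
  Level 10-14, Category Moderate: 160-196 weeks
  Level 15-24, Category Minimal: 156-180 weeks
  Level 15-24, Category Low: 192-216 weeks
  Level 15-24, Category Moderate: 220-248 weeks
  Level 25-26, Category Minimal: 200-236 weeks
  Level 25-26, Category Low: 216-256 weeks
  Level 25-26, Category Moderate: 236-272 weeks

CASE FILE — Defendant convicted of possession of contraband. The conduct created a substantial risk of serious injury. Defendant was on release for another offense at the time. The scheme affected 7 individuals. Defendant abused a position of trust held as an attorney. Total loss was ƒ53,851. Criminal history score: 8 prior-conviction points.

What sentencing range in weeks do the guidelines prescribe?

236-272 weeks

Base offense level for possession of contraband: 10.
§1 applies (level before this adjustment is 10 ≥ 4, so +5): 10 + 5 = 15.
§2 applies: 15 + 4 = 19.
§3 applies (level before this adjustment is 19 ≥ 8, so +3): 19 + 3 = 22.
§4 applies: 22 + 3 = 25.
§5 applies: 25 + 1 = 26.
Final offense level: 26.
Criminal history: 8 prior points → Category Moderate (8+).
Level 26 falls in the 25-26 band.
Grid: Level 25-26 × Category Moderate = 236-272 weeks.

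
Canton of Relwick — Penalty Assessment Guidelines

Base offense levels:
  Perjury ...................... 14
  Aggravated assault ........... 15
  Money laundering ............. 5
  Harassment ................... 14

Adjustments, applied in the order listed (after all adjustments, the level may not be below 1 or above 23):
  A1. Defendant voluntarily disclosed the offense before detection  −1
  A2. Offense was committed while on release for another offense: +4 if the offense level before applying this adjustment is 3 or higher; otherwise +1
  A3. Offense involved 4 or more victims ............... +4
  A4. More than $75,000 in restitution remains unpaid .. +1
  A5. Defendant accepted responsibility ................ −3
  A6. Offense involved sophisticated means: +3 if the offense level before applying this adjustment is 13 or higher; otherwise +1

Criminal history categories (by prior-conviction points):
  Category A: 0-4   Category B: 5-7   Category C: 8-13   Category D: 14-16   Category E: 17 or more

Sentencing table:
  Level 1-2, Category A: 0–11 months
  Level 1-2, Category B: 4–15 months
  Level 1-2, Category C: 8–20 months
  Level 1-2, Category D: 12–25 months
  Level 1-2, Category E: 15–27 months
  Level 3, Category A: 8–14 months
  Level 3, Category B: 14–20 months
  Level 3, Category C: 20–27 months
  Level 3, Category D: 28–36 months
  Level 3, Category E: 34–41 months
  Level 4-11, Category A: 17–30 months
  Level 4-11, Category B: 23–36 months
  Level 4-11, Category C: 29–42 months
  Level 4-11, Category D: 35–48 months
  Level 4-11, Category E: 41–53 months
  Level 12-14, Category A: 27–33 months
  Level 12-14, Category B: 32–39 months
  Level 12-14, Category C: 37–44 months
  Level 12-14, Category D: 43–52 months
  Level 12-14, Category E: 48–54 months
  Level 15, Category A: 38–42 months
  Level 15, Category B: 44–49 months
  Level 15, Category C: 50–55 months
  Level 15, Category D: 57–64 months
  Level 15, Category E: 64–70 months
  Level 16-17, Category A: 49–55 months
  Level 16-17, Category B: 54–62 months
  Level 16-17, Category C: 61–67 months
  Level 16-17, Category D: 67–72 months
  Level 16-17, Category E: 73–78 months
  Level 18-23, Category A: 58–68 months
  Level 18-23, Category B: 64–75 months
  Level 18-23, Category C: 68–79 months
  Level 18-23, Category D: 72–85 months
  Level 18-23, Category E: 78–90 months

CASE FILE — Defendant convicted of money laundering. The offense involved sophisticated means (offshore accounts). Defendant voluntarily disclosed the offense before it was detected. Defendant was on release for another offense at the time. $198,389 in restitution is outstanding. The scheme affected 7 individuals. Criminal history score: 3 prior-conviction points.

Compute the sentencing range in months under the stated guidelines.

49-55 months

Base offense level for money laundering: 5.
A1 applies: 5 − 1 = 4.
A2 applies (level before this adjustment is 4 ≥ 3, so +4): 4 + 4 = 8.
A3 applies: 8 + 4 = 12.
A4 applies: 12 + 1 = 13.
A5 does not apply.
A6 applies (level before this adjustment is 13 ≥ 13, so +3): 13 + 3 = 16.
Final offense level: 16.
Criminal history: 3 prior points → Category A (0-4).
Level 16 falls in the 16-17 band.
Grid: Level 16-17 × Category A = 49-55 months.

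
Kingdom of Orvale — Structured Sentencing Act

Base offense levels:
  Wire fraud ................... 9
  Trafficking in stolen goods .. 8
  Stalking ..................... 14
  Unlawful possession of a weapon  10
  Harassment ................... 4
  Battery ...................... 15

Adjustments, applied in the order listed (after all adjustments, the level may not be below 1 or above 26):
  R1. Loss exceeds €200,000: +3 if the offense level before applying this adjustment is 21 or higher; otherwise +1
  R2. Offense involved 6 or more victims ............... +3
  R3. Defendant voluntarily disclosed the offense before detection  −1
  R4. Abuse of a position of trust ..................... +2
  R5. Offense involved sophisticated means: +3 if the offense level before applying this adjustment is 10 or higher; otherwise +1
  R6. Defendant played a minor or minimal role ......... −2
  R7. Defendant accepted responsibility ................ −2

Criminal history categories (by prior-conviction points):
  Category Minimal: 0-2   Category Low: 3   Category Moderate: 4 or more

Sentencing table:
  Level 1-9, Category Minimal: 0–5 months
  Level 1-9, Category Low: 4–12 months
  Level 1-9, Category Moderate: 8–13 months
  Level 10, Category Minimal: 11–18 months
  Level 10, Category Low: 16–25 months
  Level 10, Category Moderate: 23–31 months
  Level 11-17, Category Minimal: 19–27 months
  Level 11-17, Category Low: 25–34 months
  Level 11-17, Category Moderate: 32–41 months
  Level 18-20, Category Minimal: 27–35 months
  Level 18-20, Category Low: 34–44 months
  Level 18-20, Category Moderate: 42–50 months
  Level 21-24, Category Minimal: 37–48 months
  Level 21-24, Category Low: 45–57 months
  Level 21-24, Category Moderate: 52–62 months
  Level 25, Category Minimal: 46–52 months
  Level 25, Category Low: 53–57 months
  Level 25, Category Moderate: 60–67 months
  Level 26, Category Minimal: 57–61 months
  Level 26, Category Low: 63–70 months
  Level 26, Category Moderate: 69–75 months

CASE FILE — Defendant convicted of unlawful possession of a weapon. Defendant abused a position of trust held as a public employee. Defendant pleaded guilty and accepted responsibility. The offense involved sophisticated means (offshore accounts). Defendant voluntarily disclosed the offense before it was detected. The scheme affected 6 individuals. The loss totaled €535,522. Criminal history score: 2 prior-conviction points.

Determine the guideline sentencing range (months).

19-27 months

Base offense level for unlawful possession of a weapon: 10.
R1 applies (level before this adjustment is 10 < 21, so +1): 10 + 1 = 11.
R2 applies: 11 + 3 = 14.
R3 applies: 14 − 1 = 13.
R4 applies: 13 + 2 = 15.
R5 applies (level before this adjustment is 15 ≥ 10, so +3): 15 + 3 = 18.
R6 does not apply.
R7 applies: 18 − 2 = 16.
Final offense level: 16.
Criminal history: 2 prior points → Category Minimal (0-2).
Level 16 falls in the 11-17 band.
Grid: Level 11-17 × Category Minimal = 19-27 months.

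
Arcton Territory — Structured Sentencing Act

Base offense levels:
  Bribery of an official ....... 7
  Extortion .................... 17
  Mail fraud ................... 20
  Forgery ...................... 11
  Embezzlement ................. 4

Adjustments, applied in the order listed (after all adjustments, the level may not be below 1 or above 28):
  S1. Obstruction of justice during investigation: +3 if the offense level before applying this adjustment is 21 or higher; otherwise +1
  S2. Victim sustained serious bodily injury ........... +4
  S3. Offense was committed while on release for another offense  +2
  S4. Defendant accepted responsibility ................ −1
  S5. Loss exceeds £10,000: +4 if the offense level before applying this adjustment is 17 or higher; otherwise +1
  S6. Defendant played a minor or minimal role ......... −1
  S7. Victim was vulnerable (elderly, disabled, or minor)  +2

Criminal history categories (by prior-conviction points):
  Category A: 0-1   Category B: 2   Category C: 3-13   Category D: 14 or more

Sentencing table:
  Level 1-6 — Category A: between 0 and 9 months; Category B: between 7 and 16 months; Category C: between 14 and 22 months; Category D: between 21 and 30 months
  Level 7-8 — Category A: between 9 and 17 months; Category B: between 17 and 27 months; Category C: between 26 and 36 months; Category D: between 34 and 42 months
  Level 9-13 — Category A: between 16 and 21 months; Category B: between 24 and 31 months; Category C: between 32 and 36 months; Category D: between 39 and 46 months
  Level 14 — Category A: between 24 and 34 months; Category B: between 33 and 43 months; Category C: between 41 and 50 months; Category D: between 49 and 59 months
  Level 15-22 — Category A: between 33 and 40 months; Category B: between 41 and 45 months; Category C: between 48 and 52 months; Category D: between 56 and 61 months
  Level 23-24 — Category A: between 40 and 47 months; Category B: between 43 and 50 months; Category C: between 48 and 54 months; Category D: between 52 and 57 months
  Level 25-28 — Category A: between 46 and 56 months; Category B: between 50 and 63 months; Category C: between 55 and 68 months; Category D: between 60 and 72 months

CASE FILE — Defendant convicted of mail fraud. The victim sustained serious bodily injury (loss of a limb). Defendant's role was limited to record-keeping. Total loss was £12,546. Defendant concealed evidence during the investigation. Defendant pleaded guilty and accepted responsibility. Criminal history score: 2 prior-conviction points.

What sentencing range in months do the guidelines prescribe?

50-63 months

Base offense level for mail fraud: 20.
S1 applies (level before this adjustment is 20 < 21, so +1): 20 + 1 = 21.
S2 applies: 21 + 4 = 25.
S4 applies: 25 − 1 = 24.
S5 applies (level before this adjustment is 24 ≥ 17, so +4): 24 + 4 = 28.
S6 applies: 28 − 1 = 27.
S7 does not apply.
Final offense level: 27.
Criminal history: 2 prior points → Category B (2).
Level 27 falls in the 25-28 band.
Grid: Level 25-28 × Category B = 50-63 months.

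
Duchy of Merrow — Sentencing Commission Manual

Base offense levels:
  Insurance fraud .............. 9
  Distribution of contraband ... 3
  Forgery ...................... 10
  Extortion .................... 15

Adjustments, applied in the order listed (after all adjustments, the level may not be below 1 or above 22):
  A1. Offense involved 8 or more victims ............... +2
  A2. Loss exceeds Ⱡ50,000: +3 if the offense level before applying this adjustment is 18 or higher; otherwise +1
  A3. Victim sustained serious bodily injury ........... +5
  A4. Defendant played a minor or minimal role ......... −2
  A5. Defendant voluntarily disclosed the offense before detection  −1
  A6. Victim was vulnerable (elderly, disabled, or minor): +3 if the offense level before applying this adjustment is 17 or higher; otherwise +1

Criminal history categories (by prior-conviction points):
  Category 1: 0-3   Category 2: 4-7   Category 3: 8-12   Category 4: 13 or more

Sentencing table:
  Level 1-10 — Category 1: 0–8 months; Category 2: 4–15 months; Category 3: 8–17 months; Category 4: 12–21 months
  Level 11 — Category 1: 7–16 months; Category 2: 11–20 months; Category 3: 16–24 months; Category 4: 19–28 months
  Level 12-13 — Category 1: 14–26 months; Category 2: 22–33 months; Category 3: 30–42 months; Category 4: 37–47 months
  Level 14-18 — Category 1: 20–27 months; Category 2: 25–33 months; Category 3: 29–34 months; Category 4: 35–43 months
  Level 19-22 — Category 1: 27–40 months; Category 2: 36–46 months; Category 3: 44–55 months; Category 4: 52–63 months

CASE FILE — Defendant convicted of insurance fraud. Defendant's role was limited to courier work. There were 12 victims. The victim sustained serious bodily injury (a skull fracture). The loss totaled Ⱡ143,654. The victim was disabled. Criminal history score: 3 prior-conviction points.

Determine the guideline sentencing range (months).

Base offense level for insurance fraud: 9.
A1 applies: 9 + 2 = 11.
A2 applies (level before this adjustment is 11 < 18, so +1): 11 + 1 = 12.
A3 applies: 12 + 5 = 17.
A4 applies: 17 − 2 = 15.
A5 does not apply.
A6 applies (level before this adjustment is 15 < 17, so +1): 15 + 1 = 16.
Final offense level: 16.
Criminal history: 3 prior points → Category 1 (0-3).
Level 16 falls in the 14-18 band.
Grid: Level 14-18 × Category 1 = 20-27 months.

20-27 months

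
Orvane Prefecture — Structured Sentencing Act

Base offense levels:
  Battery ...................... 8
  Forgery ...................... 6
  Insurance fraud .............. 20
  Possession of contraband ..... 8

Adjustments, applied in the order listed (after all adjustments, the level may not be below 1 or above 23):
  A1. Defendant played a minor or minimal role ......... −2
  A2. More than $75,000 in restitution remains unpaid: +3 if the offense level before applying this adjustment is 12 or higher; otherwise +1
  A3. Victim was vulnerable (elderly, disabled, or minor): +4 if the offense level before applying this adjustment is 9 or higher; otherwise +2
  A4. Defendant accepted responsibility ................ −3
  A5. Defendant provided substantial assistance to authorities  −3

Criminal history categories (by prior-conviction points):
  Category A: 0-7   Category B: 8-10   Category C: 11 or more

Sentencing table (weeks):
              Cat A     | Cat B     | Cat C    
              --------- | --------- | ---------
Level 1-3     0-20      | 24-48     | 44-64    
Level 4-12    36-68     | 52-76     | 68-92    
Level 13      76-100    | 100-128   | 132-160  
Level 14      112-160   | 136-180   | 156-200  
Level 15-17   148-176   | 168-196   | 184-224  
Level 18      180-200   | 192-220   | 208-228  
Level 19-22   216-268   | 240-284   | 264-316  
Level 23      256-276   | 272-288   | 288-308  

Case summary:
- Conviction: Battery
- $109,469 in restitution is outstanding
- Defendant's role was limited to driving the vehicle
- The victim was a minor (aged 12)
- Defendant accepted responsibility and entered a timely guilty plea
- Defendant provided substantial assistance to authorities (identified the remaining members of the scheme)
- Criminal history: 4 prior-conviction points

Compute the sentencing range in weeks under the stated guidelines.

0-20 weeks

Base offense level for battery: 8.
A1 applies: 8 − 2 = 6.
A2 applies (level before this adjustment is 6 < 12, so +1): 6 + 1 = 7.
A3 applies (level before this adjustment is 7 < 9, so +2): 7 + 2 = 9.
A4 applies: 9 − 3 = 6.
A5 applies: 6 − 3 = 3.
Final offense level: 3.
Criminal history: 4 prior points → Category A (0-7).
Level 3 falls in the 1-3 band.
Grid: Level 1-3 × Category A = 0-20 weeks.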